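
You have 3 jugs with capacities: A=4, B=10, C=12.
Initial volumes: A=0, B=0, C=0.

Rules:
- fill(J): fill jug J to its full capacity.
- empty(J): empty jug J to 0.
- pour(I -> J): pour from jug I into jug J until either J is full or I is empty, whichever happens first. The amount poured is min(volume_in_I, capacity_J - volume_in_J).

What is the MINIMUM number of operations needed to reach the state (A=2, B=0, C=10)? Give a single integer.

BFS from (A=0, B=0, C=0). One shortest path:
  1. fill(C) -> (A=0 B=0 C=12)
  2. pour(C -> B) -> (A=0 B=10 C=2)
  3. pour(C -> A) -> (A=2 B=10 C=0)
  4. pour(B -> C) -> (A=2 B=0 C=10)
Reached target in 4 moves.

Answer: 4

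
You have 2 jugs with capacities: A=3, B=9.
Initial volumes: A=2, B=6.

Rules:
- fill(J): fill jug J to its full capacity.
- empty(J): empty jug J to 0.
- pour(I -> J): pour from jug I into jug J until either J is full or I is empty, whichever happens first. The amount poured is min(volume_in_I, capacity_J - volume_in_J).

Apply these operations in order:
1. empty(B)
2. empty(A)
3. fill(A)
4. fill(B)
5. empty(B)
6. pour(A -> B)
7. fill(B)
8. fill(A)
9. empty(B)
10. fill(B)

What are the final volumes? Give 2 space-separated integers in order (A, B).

Answer: 3 9

Derivation:
Step 1: empty(B) -> (A=2 B=0)
Step 2: empty(A) -> (A=0 B=0)
Step 3: fill(A) -> (A=3 B=0)
Step 4: fill(B) -> (A=3 B=9)
Step 5: empty(B) -> (A=3 B=0)
Step 6: pour(A -> B) -> (A=0 B=3)
Step 7: fill(B) -> (A=0 B=9)
Step 8: fill(A) -> (A=3 B=9)
Step 9: empty(B) -> (A=3 B=0)
Step 10: fill(B) -> (A=3 B=9)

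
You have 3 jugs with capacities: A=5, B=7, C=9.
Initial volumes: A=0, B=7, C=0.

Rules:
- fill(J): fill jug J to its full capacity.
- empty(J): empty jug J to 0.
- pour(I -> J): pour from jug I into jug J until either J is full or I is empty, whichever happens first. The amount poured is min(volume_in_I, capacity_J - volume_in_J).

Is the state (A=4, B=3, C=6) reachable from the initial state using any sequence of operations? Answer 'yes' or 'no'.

Answer: no

Derivation:
BFS explored all 288 reachable states.
Reachable set includes: (0,0,0), (0,0,1), (0,0,2), (0,0,3), (0,0,4), (0,0,5), (0,0,6), (0,0,7), (0,0,8), (0,0,9), (0,1,0), (0,1,1) ...
Target (A=4, B=3, C=6) not in reachable set → no.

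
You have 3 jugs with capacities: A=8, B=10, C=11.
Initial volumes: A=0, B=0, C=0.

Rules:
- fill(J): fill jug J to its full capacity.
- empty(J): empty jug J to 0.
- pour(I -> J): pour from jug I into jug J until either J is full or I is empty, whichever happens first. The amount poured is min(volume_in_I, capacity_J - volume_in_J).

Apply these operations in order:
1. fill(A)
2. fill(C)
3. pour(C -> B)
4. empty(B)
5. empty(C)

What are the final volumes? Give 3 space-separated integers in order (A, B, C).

Answer: 8 0 0

Derivation:
Step 1: fill(A) -> (A=8 B=0 C=0)
Step 2: fill(C) -> (A=8 B=0 C=11)
Step 3: pour(C -> B) -> (A=8 B=10 C=1)
Step 4: empty(B) -> (A=8 B=0 C=1)
Step 5: empty(C) -> (A=8 B=0 C=0)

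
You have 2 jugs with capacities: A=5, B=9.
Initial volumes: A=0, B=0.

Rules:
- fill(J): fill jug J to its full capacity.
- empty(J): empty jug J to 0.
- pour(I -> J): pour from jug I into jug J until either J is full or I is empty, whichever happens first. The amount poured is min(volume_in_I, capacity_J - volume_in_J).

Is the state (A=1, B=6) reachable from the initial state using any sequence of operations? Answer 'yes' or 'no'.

BFS explored all 28 reachable states.
Reachable set includes: (0,0), (0,1), (0,2), (0,3), (0,4), (0,5), (0,6), (0,7), (0,8), (0,9), (1,0), (1,9) ...
Target (A=1, B=6) not in reachable set → no.

Answer: no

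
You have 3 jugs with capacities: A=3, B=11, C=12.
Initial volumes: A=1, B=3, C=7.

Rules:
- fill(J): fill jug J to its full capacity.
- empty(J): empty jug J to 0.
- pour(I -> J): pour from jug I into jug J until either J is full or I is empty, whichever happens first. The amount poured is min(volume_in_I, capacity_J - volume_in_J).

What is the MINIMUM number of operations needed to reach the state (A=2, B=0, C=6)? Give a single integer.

BFS from (A=1, B=3, C=7). One shortest path:
  1. pour(C -> A) -> (A=3 B=3 C=5)
  2. empty(A) -> (A=0 B=3 C=5)
  3. pour(C -> A) -> (A=3 B=3 C=2)
  4. pour(A -> B) -> (A=0 B=6 C=2)
  5. pour(C -> A) -> (A=2 B=6 C=0)
  6. pour(B -> C) -> (A=2 B=0 C=6)
Reached target in 6 moves.

Answer: 6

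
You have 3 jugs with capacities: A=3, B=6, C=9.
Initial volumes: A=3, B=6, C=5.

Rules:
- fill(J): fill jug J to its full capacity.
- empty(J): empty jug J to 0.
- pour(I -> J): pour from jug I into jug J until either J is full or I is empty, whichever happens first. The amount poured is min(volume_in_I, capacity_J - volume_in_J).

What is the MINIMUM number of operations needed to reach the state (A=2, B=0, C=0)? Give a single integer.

BFS from (A=3, B=6, C=5). One shortest path:
  1. empty(A) -> (A=0 B=6 C=5)
  2. pour(B -> C) -> (A=0 B=2 C=9)
  3. empty(C) -> (A=0 B=2 C=0)
  4. pour(B -> A) -> (A=2 B=0 C=0)
Reached target in 4 moves.

Answer: 4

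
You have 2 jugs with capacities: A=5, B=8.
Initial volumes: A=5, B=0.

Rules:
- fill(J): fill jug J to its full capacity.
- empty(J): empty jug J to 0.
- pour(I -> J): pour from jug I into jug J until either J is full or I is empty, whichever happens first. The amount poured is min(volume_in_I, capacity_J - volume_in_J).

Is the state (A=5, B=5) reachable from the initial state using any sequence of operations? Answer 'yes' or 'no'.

Answer: yes

Derivation:
BFS from (A=5, B=0):
  1. pour(A -> B) -> (A=0 B=5)
  2. fill(A) -> (A=5 B=5)
Target reached → yes.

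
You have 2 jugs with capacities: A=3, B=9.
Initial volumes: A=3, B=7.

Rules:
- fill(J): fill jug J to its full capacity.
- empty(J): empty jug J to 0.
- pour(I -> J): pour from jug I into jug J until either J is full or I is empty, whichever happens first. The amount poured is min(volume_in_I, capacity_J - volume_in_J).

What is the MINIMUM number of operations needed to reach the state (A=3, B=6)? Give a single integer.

Answer: 3

Derivation:
BFS from (A=3, B=7). One shortest path:
  1. empty(A) -> (A=0 B=7)
  2. fill(B) -> (A=0 B=9)
  3. pour(B -> A) -> (A=3 B=6)
Reached target in 3 moves.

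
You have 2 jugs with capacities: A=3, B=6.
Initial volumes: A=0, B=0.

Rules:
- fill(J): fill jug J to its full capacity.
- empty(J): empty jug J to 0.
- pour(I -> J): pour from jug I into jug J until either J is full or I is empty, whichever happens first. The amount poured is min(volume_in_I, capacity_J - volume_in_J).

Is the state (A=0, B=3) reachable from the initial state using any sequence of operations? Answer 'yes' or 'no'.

Answer: yes

Derivation:
BFS from (A=0, B=0):
  1. fill(A) -> (A=3 B=0)
  2. pour(A -> B) -> (A=0 B=3)
Target reached → yes.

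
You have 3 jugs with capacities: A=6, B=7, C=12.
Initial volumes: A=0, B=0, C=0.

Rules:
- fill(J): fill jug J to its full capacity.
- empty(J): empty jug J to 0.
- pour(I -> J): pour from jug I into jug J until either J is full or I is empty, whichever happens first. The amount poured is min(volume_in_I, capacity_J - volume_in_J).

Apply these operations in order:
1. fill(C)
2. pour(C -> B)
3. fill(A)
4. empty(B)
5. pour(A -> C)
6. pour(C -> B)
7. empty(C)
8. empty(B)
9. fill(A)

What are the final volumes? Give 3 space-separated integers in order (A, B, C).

Answer: 6 0 0

Derivation:
Step 1: fill(C) -> (A=0 B=0 C=12)
Step 2: pour(C -> B) -> (A=0 B=7 C=5)
Step 3: fill(A) -> (A=6 B=7 C=5)
Step 4: empty(B) -> (A=6 B=0 C=5)
Step 5: pour(A -> C) -> (A=0 B=0 C=11)
Step 6: pour(C -> B) -> (A=0 B=7 C=4)
Step 7: empty(C) -> (A=0 B=7 C=0)
Step 8: empty(B) -> (A=0 B=0 C=0)
Step 9: fill(A) -> (A=6 B=0 C=0)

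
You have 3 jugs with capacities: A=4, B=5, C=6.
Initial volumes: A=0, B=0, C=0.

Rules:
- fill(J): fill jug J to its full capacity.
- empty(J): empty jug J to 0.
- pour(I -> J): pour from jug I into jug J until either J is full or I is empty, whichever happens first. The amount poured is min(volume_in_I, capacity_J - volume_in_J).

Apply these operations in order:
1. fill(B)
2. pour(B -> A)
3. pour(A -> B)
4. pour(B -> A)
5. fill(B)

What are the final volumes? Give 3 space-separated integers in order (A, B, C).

Step 1: fill(B) -> (A=0 B=5 C=0)
Step 2: pour(B -> A) -> (A=4 B=1 C=0)
Step 3: pour(A -> B) -> (A=0 B=5 C=0)
Step 4: pour(B -> A) -> (A=4 B=1 C=0)
Step 5: fill(B) -> (A=4 B=5 C=0)

Answer: 4 5 0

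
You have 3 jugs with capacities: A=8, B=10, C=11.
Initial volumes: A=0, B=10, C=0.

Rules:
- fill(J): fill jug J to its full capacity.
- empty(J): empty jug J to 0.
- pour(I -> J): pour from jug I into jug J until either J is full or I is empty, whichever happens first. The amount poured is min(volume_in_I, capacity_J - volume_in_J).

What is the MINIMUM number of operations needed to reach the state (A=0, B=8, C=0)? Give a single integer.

BFS from (A=0, B=10, C=0). One shortest path:
  1. fill(A) -> (A=8 B=10 C=0)
  2. empty(B) -> (A=8 B=0 C=0)
  3. pour(A -> B) -> (A=0 B=8 C=0)
Reached target in 3 moves.

Answer: 3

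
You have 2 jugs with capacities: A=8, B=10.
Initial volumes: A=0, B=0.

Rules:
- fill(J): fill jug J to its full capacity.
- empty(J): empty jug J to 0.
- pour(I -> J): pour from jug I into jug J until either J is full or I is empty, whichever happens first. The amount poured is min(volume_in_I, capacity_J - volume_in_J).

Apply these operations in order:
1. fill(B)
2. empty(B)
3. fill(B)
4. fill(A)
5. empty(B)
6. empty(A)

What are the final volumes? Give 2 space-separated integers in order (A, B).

Answer: 0 0

Derivation:
Step 1: fill(B) -> (A=0 B=10)
Step 2: empty(B) -> (A=0 B=0)
Step 3: fill(B) -> (A=0 B=10)
Step 4: fill(A) -> (A=8 B=10)
Step 5: empty(B) -> (A=8 B=0)
Step 6: empty(A) -> (A=0 B=0)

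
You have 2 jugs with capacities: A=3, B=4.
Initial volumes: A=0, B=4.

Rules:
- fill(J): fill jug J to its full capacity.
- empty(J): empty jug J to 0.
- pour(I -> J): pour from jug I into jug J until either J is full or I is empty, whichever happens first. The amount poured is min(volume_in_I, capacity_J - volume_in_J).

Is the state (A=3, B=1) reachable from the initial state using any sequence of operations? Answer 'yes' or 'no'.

BFS from (A=0, B=4):
  1. pour(B -> A) -> (A=3 B=1)
Target reached → yes.

Answer: yes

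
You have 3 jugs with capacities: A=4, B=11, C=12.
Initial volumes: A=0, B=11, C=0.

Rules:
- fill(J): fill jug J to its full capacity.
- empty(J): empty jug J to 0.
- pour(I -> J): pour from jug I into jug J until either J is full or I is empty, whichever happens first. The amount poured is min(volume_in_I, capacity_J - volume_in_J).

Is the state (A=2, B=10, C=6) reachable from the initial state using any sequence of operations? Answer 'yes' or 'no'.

BFS explored all 450 reachable states.
Reachable set includes: (0,0,0), (0,0,1), (0,0,2), (0,0,3), (0,0,4), (0,0,5), (0,0,6), (0,0,7), (0,0,8), (0,0,9), (0,0,10), (0,0,11) ...
Target (A=2, B=10, C=6) not in reachable set → no.

Answer: no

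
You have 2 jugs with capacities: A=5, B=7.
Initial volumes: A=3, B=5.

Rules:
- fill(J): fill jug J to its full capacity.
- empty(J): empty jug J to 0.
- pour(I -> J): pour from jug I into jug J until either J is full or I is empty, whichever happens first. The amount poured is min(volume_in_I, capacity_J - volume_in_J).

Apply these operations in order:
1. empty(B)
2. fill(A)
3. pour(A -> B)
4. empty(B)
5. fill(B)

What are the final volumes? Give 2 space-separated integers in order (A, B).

Step 1: empty(B) -> (A=3 B=0)
Step 2: fill(A) -> (A=5 B=0)
Step 3: pour(A -> B) -> (A=0 B=5)
Step 4: empty(B) -> (A=0 B=0)
Step 5: fill(B) -> (A=0 B=7)

Answer: 0 7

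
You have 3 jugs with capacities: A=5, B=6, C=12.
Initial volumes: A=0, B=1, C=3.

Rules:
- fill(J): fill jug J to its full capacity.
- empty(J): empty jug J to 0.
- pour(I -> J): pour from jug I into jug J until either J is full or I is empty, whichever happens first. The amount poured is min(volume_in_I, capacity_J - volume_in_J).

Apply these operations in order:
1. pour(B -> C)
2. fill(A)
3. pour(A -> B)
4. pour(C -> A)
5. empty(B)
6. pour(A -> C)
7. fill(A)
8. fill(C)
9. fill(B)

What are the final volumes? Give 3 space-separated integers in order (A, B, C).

Step 1: pour(B -> C) -> (A=0 B=0 C=4)
Step 2: fill(A) -> (A=5 B=0 C=4)
Step 3: pour(A -> B) -> (A=0 B=5 C=4)
Step 4: pour(C -> A) -> (A=4 B=5 C=0)
Step 5: empty(B) -> (A=4 B=0 C=0)
Step 6: pour(A -> C) -> (A=0 B=0 C=4)
Step 7: fill(A) -> (A=5 B=0 C=4)
Step 8: fill(C) -> (A=5 B=0 C=12)
Step 9: fill(B) -> (A=5 B=6 C=12)

Answer: 5 6 12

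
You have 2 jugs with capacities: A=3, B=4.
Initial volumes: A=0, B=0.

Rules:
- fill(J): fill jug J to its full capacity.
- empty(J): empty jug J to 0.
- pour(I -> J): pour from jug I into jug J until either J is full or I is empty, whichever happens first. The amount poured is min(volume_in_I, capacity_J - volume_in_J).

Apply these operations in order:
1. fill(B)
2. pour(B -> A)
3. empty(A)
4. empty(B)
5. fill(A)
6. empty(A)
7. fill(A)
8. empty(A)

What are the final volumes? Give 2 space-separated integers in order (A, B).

Answer: 0 0

Derivation:
Step 1: fill(B) -> (A=0 B=4)
Step 2: pour(B -> A) -> (A=3 B=1)
Step 3: empty(A) -> (A=0 B=1)
Step 4: empty(B) -> (A=0 B=0)
Step 5: fill(A) -> (A=3 B=0)
Step 6: empty(A) -> (A=0 B=0)
Step 7: fill(A) -> (A=3 B=0)
Step 8: empty(A) -> (A=0 B=0)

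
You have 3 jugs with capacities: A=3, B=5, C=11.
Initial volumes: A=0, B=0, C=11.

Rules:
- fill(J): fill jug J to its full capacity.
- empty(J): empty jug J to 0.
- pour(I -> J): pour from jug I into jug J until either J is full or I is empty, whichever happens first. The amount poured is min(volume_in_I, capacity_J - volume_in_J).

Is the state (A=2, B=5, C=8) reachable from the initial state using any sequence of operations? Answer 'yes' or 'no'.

Answer: yes

Derivation:
BFS from (A=0, B=0, C=11):
  1. fill(B) -> (A=0 B=5 C=11)
  2. pour(B -> A) -> (A=3 B=2 C=11)
  3. empty(A) -> (A=0 B=2 C=11)
  4. pour(C -> A) -> (A=3 B=2 C=8)
  5. empty(A) -> (A=0 B=2 C=8)
  6. pour(B -> A) -> (A=2 B=0 C=8)
  7. fill(B) -> (A=2 B=5 C=8)
Target reached → yes.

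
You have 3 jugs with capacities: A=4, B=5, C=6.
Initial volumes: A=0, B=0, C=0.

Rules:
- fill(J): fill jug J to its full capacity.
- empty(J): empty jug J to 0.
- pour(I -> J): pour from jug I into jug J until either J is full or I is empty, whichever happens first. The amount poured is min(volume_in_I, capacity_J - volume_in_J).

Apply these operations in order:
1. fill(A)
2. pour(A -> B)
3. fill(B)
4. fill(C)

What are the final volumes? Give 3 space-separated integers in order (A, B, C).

Step 1: fill(A) -> (A=4 B=0 C=0)
Step 2: pour(A -> B) -> (A=0 B=4 C=0)
Step 3: fill(B) -> (A=0 B=5 C=0)
Step 4: fill(C) -> (A=0 B=5 C=6)

Answer: 0 5 6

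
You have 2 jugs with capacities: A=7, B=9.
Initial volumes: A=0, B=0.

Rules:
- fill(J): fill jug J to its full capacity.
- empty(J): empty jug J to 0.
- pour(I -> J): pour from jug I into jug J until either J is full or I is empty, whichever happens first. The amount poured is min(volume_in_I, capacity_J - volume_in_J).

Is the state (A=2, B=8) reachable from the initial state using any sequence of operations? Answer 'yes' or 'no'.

Answer: no

Derivation:
BFS explored all 32 reachable states.
Reachable set includes: (0,0), (0,1), (0,2), (0,3), (0,4), (0,5), (0,6), (0,7), (0,8), (0,9), (1,0), (1,9) ...
Target (A=2, B=8) not in reachable set → no.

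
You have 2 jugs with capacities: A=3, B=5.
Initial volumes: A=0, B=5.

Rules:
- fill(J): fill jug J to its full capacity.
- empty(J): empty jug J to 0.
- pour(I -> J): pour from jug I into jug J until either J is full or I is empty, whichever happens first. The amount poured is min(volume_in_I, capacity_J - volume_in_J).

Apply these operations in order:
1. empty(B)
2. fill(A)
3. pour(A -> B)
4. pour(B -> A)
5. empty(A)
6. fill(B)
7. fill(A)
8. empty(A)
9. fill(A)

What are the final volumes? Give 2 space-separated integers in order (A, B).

Answer: 3 5

Derivation:
Step 1: empty(B) -> (A=0 B=0)
Step 2: fill(A) -> (A=3 B=0)
Step 3: pour(A -> B) -> (A=0 B=3)
Step 4: pour(B -> A) -> (A=3 B=0)
Step 5: empty(A) -> (A=0 B=0)
Step 6: fill(B) -> (A=0 B=5)
Step 7: fill(A) -> (A=3 B=5)
Step 8: empty(A) -> (A=0 B=5)
Step 9: fill(A) -> (A=3 B=5)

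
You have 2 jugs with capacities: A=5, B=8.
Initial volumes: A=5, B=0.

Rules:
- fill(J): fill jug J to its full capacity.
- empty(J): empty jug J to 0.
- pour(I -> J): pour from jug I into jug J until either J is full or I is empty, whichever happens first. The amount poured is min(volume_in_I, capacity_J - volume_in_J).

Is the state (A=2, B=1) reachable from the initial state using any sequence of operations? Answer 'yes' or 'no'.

BFS explored all 26 reachable states.
Reachable set includes: (0,0), (0,1), (0,2), (0,3), (0,4), (0,5), (0,6), (0,7), (0,8), (1,0), (1,8), (2,0) ...
Target (A=2, B=1) not in reachable set → no.

Answer: no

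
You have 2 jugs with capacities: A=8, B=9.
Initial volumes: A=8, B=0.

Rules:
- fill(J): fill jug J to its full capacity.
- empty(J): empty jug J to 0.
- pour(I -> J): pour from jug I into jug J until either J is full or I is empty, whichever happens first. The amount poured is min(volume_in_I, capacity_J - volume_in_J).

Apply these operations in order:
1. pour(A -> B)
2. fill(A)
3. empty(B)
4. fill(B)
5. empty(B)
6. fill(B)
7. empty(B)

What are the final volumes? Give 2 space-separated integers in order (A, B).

Step 1: pour(A -> B) -> (A=0 B=8)
Step 2: fill(A) -> (A=8 B=8)
Step 3: empty(B) -> (A=8 B=0)
Step 4: fill(B) -> (A=8 B=9)
Step 5: empty(B) -> (A=8 B=0)
Step 6: fill(B) -> (A=8 B=9)
Step 7: empty(B) -> (A=8 B=0)

Answer: 8 0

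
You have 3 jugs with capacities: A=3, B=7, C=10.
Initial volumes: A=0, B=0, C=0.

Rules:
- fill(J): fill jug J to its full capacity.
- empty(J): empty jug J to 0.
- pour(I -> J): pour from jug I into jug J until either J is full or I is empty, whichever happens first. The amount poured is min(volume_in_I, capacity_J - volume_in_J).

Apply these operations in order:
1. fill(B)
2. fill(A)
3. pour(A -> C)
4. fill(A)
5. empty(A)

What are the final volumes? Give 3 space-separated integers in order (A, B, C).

Step 1: fill(B) -> (A=0 B=7 C=0)
Step 2: fill(A) -> (A=3 B=7 C=0)
Step 3: pour(A -> C) -> (A=0 B=7 C=3)
Step 4: fill(A) -> (A=3 B=7 C=3)
Step 5: empty(A) -> (A=0 B=7 C=3)

Answer: 0 7 3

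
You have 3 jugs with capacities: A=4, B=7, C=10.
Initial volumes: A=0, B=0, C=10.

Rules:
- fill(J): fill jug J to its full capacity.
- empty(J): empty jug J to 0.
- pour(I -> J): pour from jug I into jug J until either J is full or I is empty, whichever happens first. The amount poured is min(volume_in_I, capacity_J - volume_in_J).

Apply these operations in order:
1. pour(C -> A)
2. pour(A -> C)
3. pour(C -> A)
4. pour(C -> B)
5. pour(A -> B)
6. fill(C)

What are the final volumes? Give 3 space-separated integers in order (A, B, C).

Step 1: pour(C -> A) -> (A=4 B=0 C=6)
Step 2: pour(A -> C) -> (A=0 B=0 C=10)
Step 3: pour(C -> A) -> (A=4 B=0 C=6)
Step 4: pour(C -> B) -> (A=4 B=6 C=0)
Step 5: pour(A -> B) -> (A=3 B=7 C=0)
Step 6: fill(C) -> (A=3 B=7 C=10)

Answer: 3 7 10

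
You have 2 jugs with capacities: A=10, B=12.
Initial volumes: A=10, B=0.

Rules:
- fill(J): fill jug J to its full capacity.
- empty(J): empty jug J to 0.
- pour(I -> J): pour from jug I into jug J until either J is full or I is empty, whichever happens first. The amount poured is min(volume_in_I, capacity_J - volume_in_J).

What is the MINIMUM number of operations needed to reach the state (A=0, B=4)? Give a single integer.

Answer: 8

Derivation:
BFS from (A=10, B=0). One shortest path:
  1. empty(A) -> (A=0 B=0)
  2. fill(B) -> (A=0 B=12)
  3. pour(B -> A) -> (A=10 B=2)
  4. empty(A) -> (A=0 B=2)
  5. pour(B -> A) -> (A=2 B=0)
  6. fill(B) -> (A=2 B=12)
  7. pour(B -> A) -> (A=10 B=4)
  8. empty(A) -> (A=0 B=4)
Reached target in 8 moves.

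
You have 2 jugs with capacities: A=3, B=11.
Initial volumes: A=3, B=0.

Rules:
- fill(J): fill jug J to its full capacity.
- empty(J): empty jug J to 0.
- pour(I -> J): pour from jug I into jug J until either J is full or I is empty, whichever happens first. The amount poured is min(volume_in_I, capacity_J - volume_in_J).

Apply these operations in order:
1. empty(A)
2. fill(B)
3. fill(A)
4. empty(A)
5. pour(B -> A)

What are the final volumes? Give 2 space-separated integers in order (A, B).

Step 1: empty(A) -> (A=0 B=0)
Step 2: fill(B) -> (A=0 B=11)
Step 3: fill(A) -> (A=3 B=11)
Step 4: empty(A) -> (A=0 B=11)
Step 5: pour(B -> A) -> (A=3 B=8)

Answer: 3 8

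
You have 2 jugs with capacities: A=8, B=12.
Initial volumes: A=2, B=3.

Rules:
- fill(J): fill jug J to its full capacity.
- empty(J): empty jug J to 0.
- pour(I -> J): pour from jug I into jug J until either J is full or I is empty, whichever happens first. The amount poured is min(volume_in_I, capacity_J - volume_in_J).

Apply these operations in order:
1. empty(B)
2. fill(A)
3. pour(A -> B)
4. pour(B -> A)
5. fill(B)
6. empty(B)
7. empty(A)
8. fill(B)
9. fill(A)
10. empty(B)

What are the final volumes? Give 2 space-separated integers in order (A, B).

Step 1: empty(B) -> (A=2 B=0)
Step 2: fill(A) -> (A=8 B=0)
Step 3: pour(A -> B) -> (A=0 B=8)
Step 4: pour(B -> A) -> (A=8 B=0)
Step 5: fill(B) -> (A=8 B=12)
Step 6: empty(B) -> (A=8 B=0)
Step 7: empty(A) -> (A=0 B=0)
Step 8: fill(B) -> (A=0 B=12)
Step 9: fill(A) -> (A=8 B=12)
Step 10: empty(B) -> (A=8 B=0)

Answer: 8 0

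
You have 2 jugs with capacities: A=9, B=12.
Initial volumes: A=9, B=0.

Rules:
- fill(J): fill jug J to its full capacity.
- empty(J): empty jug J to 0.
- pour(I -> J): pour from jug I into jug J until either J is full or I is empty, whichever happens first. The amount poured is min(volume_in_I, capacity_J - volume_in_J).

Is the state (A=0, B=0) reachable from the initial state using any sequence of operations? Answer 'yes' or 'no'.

Answer: yes

Derivation:
BFS from (A=9, B=0):
  1. empty(A) -> (A=0 B=0)
Target reached → yes.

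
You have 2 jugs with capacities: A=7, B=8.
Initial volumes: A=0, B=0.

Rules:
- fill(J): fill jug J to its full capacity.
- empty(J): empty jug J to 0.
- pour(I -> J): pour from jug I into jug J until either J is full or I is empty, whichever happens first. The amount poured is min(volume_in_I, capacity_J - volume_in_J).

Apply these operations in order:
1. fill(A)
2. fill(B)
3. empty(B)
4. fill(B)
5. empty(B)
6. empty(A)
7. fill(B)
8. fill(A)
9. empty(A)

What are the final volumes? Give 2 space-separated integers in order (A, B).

Step 1: fill(A) -> (A=7 B=0)
Step 2: fill(B) -> (A=7 B=8)
Step 3: empty(B) -> (A=7 B=0)
Step 4: fill(B) -> (A=7 B=8)
Step 5: empty(B) -> (A=7 B=0)
Step 6: empty(A) -> (A=0 B=0)
Step 7: fill(B) -> (A=0 B=8)
Step 8: fill(A) -> (A=7 B=8)
Step 9: empty(A) -> (A=0 B=8)

Answer: 0 8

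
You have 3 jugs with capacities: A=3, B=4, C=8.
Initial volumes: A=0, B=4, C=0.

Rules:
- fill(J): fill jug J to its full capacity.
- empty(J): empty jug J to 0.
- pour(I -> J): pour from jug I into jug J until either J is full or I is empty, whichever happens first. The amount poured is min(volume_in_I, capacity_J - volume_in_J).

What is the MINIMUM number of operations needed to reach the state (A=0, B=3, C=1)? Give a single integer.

Answer: 3

Derivation:
BFS from (A=0, B=4, C=0). One shortest path:
  1. pour(B -> A) -> (A=3 B=1 C=0)
  2. pour(B -> C) -> (A=3 B=0 C=1)
  3. pour(A -> B) -> (A=0 B=3 C=1)
Reached target in 3 moves.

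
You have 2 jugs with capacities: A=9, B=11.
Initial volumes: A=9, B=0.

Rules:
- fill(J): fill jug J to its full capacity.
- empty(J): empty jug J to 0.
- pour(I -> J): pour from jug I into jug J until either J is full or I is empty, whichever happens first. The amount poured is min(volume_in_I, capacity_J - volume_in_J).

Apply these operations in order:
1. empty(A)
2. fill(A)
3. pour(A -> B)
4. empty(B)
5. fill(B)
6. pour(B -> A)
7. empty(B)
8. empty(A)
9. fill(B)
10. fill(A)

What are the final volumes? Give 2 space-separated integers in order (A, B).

Answer: 9 11

Derivation:
Step 1: empty(A) -> (A=0 B=0)
Step 2: fill(A) -> (A=9 B=0)
Step 3: pour(A -> B) -> (A=0 B=9)
Step 4: empty(B) -> (A=0 B=0)
Step 5: fill(B) -> (A=0 B=11)
Step 6: pour(B -> A) -> (A=9 B=2)
Step 7: empty(B) -> (A=9 B=0)
Step 8: empty(A) -> (A=0 B=0)
Step 9: fill(B) -> (A=0 B=11)
Step 10: fill(A) -> (A=9 B=11)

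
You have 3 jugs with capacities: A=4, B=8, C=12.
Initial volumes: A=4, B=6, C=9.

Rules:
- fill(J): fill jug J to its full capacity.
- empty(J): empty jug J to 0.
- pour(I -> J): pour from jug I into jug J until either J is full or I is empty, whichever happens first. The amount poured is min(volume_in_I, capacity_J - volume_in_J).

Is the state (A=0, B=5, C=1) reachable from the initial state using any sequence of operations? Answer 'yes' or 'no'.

Answer: no

Derivation:
BFS explored all 200 reachable states.
Reachable set includes: (0,0,0), (0,0,1), (0,0,2), (0,0,3), (0,0,4), (0,0,5), (0,0,6), (0,0,7), (0,0,8), (0,0,9), (0,0,10), (0,0,11) ...
Target (A=0, B=5, C=1) not in reachable set → no.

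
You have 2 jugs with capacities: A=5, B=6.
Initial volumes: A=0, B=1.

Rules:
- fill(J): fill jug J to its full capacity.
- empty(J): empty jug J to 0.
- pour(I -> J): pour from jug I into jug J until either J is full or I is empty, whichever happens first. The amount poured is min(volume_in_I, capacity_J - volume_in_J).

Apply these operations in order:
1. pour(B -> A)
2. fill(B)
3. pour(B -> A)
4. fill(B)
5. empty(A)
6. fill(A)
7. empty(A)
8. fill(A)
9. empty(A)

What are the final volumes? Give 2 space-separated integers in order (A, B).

Step 1: pour(B -> A) -> (A=1 B=0)
Step 2: fill(B) -> (A=1 B=6)
Step 3: pour(B -> A) -> (A=5 B=2)
Step 4: fill(B) -> (A=5 B=6)
Step 5: empty(A) -> (A=0 B=6)
Step 6: fill(A) -> (A=5 B=6)
Step 7: empty(A) -> (A=0 B=6)
Step 8: fill(A) -> (A=5 B=6)
Step 9: empty(A) -> (A=0 B=6)

Answer: 0 6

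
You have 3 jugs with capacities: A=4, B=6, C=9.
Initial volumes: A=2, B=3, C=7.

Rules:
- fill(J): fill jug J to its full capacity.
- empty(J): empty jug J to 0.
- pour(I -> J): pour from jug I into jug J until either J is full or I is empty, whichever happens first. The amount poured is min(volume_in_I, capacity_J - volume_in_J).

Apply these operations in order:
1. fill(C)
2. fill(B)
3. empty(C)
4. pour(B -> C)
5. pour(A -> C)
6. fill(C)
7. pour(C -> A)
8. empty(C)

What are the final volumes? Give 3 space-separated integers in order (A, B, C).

Answer: 4 0 0

Derivation:
Step 1: fill(C) -> (A=2 B=3 C=9)
Step 2: fill(B) -> (A=2 B=6 C=9)
Step 3: empty(C) -> (A=2 B=6 C=0)
Step 4: pour(B -> C) -> (A=2 B=0 C=6)
Step 5: pour(A -> C) -> (A=0 B=0 C=8)
Step 6: fill(C) -> (A=0 B=0 C=9)
Step 7: pour(C -> A) -> (A=4 B=0 C=5)
Step 8: empty(C) -> (A=4 B=0 C=0)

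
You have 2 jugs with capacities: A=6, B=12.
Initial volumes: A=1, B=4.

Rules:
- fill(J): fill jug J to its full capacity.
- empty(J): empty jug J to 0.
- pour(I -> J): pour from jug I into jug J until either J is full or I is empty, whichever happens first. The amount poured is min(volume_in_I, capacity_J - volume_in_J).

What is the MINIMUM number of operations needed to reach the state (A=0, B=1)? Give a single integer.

BFS from (A=1, B=4). One shortest path:
  1. empty(B) -> (A=1 B=0)
  2. pour(A -> B) -> (A=0 B=1)
Reached target in 2 moves.

Answer: 2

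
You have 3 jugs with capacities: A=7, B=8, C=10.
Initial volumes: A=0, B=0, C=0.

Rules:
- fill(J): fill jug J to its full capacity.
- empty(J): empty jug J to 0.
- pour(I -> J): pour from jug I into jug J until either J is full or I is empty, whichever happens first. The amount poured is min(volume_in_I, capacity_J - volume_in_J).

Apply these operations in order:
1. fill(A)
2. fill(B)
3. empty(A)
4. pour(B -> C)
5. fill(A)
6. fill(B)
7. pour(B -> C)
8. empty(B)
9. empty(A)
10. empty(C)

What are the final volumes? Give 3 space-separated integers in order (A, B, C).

Answer: 0 0 0

Derivation:
Step 1: fill(A) -> (A=7 B=0 C=0)
Step 2: fill(B) -> (A=7 B=8 C=0)
Step 3: empty(A) -> (A=0 B=8 C=0)
Step 4: pour(B -> C) -> (A=0 B=0 C=8)
Step 5: fill(A) -> (A=7 B=0 C=8)
Step 6: fill(B) -> (A=7 B=8 C=8)
Step 7: pour(B -> C) -> (A=7 B=6 C=10)
Step 8: empty(B) -> (A=7 B=0 C=10)
Step 9: empty(A) -> (A=0 B=0 C=10)
Step 10: empty(C) -> (A=0 B=0 C=0)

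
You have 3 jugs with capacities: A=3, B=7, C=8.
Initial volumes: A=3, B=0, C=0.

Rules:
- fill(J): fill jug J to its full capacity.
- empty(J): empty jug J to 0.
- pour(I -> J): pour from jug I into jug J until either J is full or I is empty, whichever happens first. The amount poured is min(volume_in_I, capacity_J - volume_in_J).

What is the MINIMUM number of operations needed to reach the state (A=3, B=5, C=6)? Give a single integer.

Answer: 8

Derivation:
BFS from (A=3, B=0, C=0). One shortest path:
  1. empty(A) -> (A=0 B=0 C=0)
  2. fill(C) -> (A=0 B=0 C=8)
  3. pour(C -> A) -> (A=3 B=0 C=5)
  4. pour(C -> B) -> (A=3 B=5 C=0)
  5. pour(A -> C) -> (A=0 B=5 C=3)
  6. fill(A) -> (A=3 B=5 C=3)
  7. pour(A -> C) -> (A=0 B=5 C=6)
  8. fill(A) -> (A=3 B=5 C=6)
Reached target in 8 moves.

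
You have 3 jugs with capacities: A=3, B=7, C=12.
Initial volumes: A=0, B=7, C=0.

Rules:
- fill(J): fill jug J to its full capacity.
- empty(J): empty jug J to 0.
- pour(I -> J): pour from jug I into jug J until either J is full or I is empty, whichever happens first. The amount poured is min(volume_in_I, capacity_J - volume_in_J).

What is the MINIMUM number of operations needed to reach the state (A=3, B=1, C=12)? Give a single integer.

BFS from (A=0, B=7, C=0). One shortest path:
  1. fill(C) -> (A=0 B=7 C=12)
  2. pour(B -> A) -> (A=3 B=4 C=12)
  3. empty(A) -> (A=0 B=4 C=12)
  4. pour(B -> A) -> (A=3 B=1 C=12)
Reached target in 4 moves.

Answer: 4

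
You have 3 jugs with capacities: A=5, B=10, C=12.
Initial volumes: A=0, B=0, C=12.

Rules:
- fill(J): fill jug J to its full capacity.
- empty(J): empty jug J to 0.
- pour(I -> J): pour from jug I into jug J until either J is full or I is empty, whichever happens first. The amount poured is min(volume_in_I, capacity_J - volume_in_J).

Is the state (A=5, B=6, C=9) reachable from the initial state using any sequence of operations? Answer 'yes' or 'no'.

Answer: yes

Derivation:
BFS from (A=0, B=0, C=12):
  1. pour(C -> B) -> (A=0 B=10 C=2)
  2. pour(C -> A) -> (A=2 B=10 C=0)
  3. pour(B -> C) -> (A=2 B=0 C=10)
  4. fill(B) -> (A=2 B=10 C=10)
  5. pour(B -> C) -> (A=2 B=8 C=12)
  6. empty(C) -> (A=2 B=8 C=0)
  7. pour(B -> C) -> (A=2 B=0 C=8)
  8. fill(B) -> (A=2 B=10 C=8)
  9. pour(B -> C) -> (A=2 B=6 C=12)
  10. pour(C -> A) -> (A=5 B=6 C=9)
Target reached → yes.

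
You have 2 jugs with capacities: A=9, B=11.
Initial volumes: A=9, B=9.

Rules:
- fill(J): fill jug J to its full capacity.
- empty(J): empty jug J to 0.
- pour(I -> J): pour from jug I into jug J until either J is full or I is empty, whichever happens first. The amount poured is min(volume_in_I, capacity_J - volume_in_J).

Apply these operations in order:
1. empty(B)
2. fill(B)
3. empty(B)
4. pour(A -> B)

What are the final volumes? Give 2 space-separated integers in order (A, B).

Step 1: empty(B) -> (A=9 B=0)
Step 2: fill(B) -> (A=9 B=11)
Step 3: empty(B) -> (A=9 B=0)
Step 4: pour(A -> B) -> (A=0 B=9)

Answer: 0 9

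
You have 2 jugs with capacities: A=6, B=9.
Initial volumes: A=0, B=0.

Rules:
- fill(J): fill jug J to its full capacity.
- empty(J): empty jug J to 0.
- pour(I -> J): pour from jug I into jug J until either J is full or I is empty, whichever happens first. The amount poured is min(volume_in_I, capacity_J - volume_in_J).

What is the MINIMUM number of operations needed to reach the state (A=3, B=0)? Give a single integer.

Answer: 4

Derivation:
BFS from (A=0, B=0). One shortest path:
  1. fill(B) -> (A=0 B=9)
  2. pour(B -> A) -> (A=6 B=3)
  3. empty(A) -> (A=0 B=3)
  4. pour(B -> A) -> (A=3 B=0)
Reached target in 4 moves.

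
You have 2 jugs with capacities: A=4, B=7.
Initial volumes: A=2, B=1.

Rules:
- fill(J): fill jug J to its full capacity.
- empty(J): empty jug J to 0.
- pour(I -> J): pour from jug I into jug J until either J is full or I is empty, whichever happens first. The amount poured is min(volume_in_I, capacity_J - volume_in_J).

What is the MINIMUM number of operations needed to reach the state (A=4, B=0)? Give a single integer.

BFS from (A=2, B=1). One shortest path:
  1. fill(A) -> (A=4 B=1)
  2. empty(B) -> (A=4 B=0)
Reached target in 2 moves.

Answer: 2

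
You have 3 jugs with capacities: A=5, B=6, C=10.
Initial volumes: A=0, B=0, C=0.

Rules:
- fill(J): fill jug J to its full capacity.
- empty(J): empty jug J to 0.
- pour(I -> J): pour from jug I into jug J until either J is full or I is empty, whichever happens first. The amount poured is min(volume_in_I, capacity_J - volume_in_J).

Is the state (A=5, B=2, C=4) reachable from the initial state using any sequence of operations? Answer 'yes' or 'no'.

Answer: yes

Derivation:
BFS from (A=0, B=0, C=0):
  1. fill(A) -> (A=5 B=0 C=0)
  2. fill(B) -> (A=5 B=6 C=0)
  3. pour(B -> C) -> (A=5 B=0 C=6)
  4. pour(A -> C) -> (A=1 B=0 C=10)
  5. pour(C -> B) -> (A=1 B=6 C=4)
  6. pour(B -> A) -> (A=5 B=2 C=4)
Target reached → yes.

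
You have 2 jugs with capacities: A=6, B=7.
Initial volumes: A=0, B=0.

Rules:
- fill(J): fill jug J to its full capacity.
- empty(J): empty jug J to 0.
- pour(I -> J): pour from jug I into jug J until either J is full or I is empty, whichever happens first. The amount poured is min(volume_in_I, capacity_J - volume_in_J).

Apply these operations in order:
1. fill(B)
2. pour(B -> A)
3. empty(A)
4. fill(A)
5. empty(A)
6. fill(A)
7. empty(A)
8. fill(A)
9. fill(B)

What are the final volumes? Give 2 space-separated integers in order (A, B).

Answer: 6 7

Derivation:
Step 1: fill(B) -> (A=0 B=7)
Step 2: pour(B -> A) -> (A=6 B=1)
Step 3: empty(A) -> (A=0 B=1)
Step 4: fill(A) -> (A=6 B=1)
Step 5: empty(A) -> (A=0 B=1)
Step 6: fill(A) -> (A=6 B=1)
Step 7: empty(A) -> (A=0 B=1)
Step 8: fill(A) -> (A=6 B=1)
Step 9: fill(B) -> (A=6 B=7)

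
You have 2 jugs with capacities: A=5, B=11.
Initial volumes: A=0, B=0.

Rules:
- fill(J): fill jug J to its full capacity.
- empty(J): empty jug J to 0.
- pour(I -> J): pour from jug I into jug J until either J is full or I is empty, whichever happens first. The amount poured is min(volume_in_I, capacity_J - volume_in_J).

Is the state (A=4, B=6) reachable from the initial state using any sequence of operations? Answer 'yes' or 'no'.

Answer: no

Derivation:
BFS explored all 32 reachable states.
Reachable set includes: (0,0), (0,1), (0,2), (0,3), (0,4), (0,5), (0,6), (0,7), (0,8), (0,9), (0,10), (0,11) ...
Target (A=4, B=6) not in reachable set → no.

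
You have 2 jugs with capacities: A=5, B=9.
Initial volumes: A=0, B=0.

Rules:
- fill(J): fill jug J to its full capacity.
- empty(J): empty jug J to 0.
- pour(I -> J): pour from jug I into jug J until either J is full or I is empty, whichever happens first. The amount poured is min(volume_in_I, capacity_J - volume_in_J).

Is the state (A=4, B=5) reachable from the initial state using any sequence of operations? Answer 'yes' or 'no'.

BFS explored all 28 reachable states.
Reachable set includes: (0,0), (0,1), (0,2), (0,3), (0,4), (0,5), (0,6), (0,7), (0,8), (0,9), (1,0), (1,9) ...
Target (A=4, B=5) not in reachable set → no.

Answer: no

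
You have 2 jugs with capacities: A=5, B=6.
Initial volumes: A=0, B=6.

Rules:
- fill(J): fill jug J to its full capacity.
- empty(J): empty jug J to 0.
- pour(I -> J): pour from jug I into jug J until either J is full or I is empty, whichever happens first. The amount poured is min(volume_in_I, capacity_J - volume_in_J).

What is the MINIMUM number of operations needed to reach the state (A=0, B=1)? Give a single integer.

BFS from (A=0, B=6). One shortest path:
  1. pour(B -> A) -> (A=5 B=1)
  2. empty(A) -> (A=0 B=1)
Reached target in 2 moves.

Answer: 2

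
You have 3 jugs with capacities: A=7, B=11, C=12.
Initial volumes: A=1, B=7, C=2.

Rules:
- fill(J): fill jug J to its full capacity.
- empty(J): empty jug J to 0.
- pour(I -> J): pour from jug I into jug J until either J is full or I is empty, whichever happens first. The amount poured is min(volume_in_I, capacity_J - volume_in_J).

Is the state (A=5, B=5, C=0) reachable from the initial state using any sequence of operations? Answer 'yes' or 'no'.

Answer: yes

Derivation:
BFS from (A=1, B=7, C=2):
  1. pour(C -> B) -> (A=1 B=9 C=0)
  2. fill(C) -> (A=1 B=9 C=12)
  3. pour(C -> A) -> (A=7 B=9 C=6)
  4. pour(A -> B) -> (A=5 B=11 C=6)
  5. pour(B -> C) -> (A=5 B=5 C=12)
  6. empty(C) -> (A=5 B=5 C=0)
Target reached → yes.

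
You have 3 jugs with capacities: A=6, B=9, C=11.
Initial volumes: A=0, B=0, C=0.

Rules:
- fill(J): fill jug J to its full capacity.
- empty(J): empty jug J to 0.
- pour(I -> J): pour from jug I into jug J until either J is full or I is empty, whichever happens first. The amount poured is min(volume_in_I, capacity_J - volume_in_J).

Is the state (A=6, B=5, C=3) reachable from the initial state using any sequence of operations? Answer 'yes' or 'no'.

BFS from (A=0, B=0, C=0):
  1. fill(B) -> (A=0 B=9 C=0)
  2. fill(C) -> (A=0 B=9 C=11)
  3. pour(C -> A) -> (A=6 B=9 C=5)
  4. empty(A) -> (A=0 B=9 C=5)
  5. pour(C -> A) -> (A=5 B=9 C=0)
  6. pour(B -> C) -> (A=5 B=0 C=9)
  7. pour(A -> B) -> (A=0 B=5 C=9)
  8. pour(C -> A) -> (A=6 B=5 C=3)
Target reached → yes.

Answer: yes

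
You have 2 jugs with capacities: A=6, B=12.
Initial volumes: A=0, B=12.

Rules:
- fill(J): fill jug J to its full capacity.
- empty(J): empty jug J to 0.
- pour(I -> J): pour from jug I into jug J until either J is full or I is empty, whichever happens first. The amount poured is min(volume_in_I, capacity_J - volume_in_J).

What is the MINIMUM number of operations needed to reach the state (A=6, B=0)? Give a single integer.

Answer: 2

Derivation:
BFS from (A=0, B=12). One shortest path:
  1. fill(A) -> (A=6 B=12)
  2. empty(B) -> (A=6 B=0)
Reached target in 2 moves.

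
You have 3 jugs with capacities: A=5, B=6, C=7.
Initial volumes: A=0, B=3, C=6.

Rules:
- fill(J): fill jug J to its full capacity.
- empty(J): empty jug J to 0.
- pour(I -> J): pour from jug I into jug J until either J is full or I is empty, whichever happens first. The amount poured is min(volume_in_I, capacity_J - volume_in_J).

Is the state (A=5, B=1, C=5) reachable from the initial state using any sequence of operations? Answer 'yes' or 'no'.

BFS from (A=0, B=3, C=6):
  1. fill(A) -> (A=5 B=3 C=6)
  2. fill(B) -> (A=5 B=6 C=6)
  3. empty(C) -> (A=5 B=6 C=0)
  4. pour(A -> C) -> (A=0 B=6 C=5)
  5. pour(B -> A) -> (A=5 B=1 C=5)
Target reached → yes.

Answer: yes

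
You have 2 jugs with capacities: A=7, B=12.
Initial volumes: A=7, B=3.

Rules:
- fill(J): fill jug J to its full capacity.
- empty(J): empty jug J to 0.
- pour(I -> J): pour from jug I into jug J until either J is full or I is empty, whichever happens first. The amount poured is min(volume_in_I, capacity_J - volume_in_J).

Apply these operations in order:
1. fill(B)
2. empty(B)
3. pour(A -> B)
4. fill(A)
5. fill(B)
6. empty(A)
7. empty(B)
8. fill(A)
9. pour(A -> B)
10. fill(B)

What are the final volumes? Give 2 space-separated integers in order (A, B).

Answer: 0 12

Derivation:
Step 1: fill(B) -> (A=7 B=12)
Step 2: empty(B) -> (A=7 B=0)
Step 3: pour(A -> B) -> (A=0 B=7)
Step 4: fill(A) -> (A=7 B=7)
Step 5: fill(B) -> (A=7 B=12)
Step 6: empty(A) -> (A=0 B=12)
Step 7: empty(B) -> (A=0 B=0)
Step 8: fill(A) -> (A=7 B=0)
Step 9: pour(A -> B) -> (A=0 B=7)
Step 10: fill(B) -> (A=0 B=12)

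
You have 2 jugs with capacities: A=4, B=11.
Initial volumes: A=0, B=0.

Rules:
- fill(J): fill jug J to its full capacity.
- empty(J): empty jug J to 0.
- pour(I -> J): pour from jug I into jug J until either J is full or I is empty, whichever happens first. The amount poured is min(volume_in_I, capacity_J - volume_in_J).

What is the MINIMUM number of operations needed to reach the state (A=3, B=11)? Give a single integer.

BFS from (A=0, B=0). One shortest path:
  1. fill(B) -> (A=0 B=11)
  2. pour(B -> A) -> (A=4 B=7)
  3. empty(A) -> (A=0 B=7)
  4. pour(B -> A) -> (A=4 B=3)
  5. empty(A) -> (A=0 B=3)
  6. pour(B -> A) -> (A=3 B=0)
  7. fill(B) -> (A=3 B=11)
Reached target in 7 moves.

Answer: 7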